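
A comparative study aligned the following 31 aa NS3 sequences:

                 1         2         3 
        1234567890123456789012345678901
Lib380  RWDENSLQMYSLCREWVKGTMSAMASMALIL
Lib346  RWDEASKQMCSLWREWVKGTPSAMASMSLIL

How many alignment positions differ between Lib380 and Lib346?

Differing sites — 5:N/A; 7:L/K; 10:Y/C; 13:C/W; 21:M/P; 28:A/S.
That gives 6 mismatches out of 31 aligned sites, so the Hamming distance is 6.

6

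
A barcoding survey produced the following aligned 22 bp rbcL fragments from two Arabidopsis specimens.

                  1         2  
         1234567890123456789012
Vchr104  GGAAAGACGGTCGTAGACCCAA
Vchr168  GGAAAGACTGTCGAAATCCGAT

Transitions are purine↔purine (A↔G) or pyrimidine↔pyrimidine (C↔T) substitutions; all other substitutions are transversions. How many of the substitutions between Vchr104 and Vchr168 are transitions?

Mismatches occur at site 9 (G/T, transversion), site 14 (T/A, transversion), site 16 (G/A, transition), site 17 (A/T, transversion), site 20 (C/G, transversion), site 22 (A/T, transversion).
Of the 6 differences, 1 transition and 5 transversions, so the answer is 1.

1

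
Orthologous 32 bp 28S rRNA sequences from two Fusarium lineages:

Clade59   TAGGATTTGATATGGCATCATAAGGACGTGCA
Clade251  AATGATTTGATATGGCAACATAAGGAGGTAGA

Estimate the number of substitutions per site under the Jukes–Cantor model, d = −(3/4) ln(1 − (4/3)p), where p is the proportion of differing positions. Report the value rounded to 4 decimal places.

Differing sites — 1:T/A; 3:G/T; 18:T/A; 27:C/G; 30:G/A; 31:C/G.
p = 6/32 = 0.187500.
d = −0.75 · ln(1 − (4/3)·0.187500) = −0.75 · ln(0.750000) = −0.75 · (-0.287682) = 0.2158.

0.2158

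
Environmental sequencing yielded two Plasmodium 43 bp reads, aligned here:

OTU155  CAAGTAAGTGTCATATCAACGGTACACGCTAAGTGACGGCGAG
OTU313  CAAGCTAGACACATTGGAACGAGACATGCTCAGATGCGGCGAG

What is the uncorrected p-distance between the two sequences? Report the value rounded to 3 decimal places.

0.349

Mismatches occur at site 5 (T→C), site 6 (A→T), site 9 (T→A), site 10 (G→C), site 11 (T→A), site 15 (A→T), site 16 (T→G), site 17 (C→G), site 22 (G→A), site 23 (T→G), site 27 (C→T), site 31 (A→C), site 34 (T→A), site 35 (G→T), site 36 (A→G).
There are 15 differences over 43 sites, so p = 15/43 = 0.349.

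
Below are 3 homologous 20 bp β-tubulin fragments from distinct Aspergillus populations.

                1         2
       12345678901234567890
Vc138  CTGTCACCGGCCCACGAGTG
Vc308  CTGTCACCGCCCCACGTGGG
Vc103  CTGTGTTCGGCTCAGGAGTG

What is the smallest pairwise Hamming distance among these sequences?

3

Pairwise Hamming distances:
  Vc138 vs Vc308: 3
  Vc138 vs Vc103: 5
  Vc308 vs Vc103: 8
The smallest is 3, between Vc138 and Vc308.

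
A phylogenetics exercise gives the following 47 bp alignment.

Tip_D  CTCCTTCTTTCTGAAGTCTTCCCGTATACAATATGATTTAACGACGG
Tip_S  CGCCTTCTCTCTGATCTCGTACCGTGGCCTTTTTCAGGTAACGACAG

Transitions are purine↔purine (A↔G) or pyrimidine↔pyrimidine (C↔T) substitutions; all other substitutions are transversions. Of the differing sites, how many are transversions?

13

Mismatches occur at site 2 (T/G, transversion), site 9 (T/C, transition), site 15 (A/T, transversion), site 16 (G/C, transversion), site 19 (T/G, transversion), site 21 (C/A, transversion), site 26 (A/G, transition), site 27 (T/G, transversion), site 28 (A/C, transversion), site 30 (A/T, transversion), site 31 (A/T, transversion), site 33 (A/T, transversion), site 35 (G/C, transversion), site 37 (T/G, transversion), site 38 (T/G, transversion), site 46 (G/A, transition).
Of the 16 differences, 3 transitions and 13 transversions, so the answer is 13.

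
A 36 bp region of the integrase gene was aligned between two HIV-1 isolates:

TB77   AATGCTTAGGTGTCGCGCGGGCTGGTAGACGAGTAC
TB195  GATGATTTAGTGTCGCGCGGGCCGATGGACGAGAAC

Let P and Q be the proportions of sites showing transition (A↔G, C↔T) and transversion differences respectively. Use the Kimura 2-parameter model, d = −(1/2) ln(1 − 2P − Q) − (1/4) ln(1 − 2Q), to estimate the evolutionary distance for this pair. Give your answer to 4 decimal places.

The sequences differ at positions 1 (A/G, transition), 5 (C/A, transversion), 8 (A/T, transversion), 9 (G/A, transition), 23 (T/C, transition), 25 (G/A, transition), 27 (A/G, transition), 34 (T/A, transversion).
Of the 8 differences, 5 transitions and 3 transversions over 36 sites: P = 5/36 = 0.138889, Q = 3/36 = 0.083333.
d = −0.5·ln(0.638889) − 0.25·ln(0.833334) = −0.5·(-0.448025) − 0.25·(-0.182321) = 0.2696.

0.2696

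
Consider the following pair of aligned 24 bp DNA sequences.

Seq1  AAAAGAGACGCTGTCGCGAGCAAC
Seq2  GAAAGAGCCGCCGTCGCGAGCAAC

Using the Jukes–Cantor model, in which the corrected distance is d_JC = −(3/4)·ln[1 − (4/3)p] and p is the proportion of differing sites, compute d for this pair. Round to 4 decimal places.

0.1367

Mismatches occur at site 1 (A/G), site 8 (A/C), site 12 (T/C).
p = 3/24 = 0.125000.
d = −0.75 · ln(1 − (4/3)·0.125000) = −0.75 · ln(0.833333) = −0.75 · (-0.182322) = 0.1367.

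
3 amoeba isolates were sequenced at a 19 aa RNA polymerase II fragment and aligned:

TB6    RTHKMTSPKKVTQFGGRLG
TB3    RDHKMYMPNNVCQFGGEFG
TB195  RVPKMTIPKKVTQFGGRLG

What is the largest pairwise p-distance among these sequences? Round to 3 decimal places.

Pairwise Hamming distances:
  TB6 vs TB3: 8
  TB6 vs TB195: 3
  TB3 vs TB195: 9
The largest is 9 mismatches, between TB3 and TB195; p = 9/19 = 0.474.

0.474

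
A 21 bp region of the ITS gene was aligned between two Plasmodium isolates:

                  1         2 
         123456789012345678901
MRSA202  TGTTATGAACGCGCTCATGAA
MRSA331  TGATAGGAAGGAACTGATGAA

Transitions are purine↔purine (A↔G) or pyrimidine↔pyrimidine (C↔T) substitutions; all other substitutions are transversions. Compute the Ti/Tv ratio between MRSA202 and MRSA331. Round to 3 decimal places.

Differing sites — 3:T/A (Tv); 6:T/G (Tv); 10:C/G (Tv); 12:C/A (Tv); 13:G/A (Ti); 16:C/G (Tv).
Of the 6 differences, 1 transition and 5 transversions, so Ti/Tv = 1/5 = 0.200.

0.200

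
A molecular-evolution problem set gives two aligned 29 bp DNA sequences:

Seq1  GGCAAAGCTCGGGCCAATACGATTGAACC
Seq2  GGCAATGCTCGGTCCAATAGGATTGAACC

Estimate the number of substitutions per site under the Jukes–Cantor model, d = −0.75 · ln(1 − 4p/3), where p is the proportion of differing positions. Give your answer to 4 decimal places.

Mismatches occur at site 6 (A→T), site 13 (G→T), site 20 (C→G).
p = 3/29 = 0.103448.
d = −0.75 · ln(1 − (4/3)·0.103448) = −0.75 · ln(0.862069) = −0.75 · (-0.148420) = 0.1113.

0.1113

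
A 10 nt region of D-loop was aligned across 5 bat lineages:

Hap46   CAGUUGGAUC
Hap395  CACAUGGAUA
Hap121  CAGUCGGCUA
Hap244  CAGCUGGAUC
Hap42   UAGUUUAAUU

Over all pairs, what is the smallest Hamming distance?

Pairwise Hamming distances:
  Hap46 vs Hap395: 3
  Hap46 vs Hap121: 3
  Hap46 vs Hap244: 1
  Hap46 vs Hap42: 4
  Hap395 vs Hap121: 4
  Hap395 vs Hap244: 3
  Hap395 vs Hap42: 6
  Hap121 vs Hap244: 4
  Hap121 vs Hap42: 6
  Hap244 vs Hap42: 5
The smallest is 1, between Hap46 and Hap244.

1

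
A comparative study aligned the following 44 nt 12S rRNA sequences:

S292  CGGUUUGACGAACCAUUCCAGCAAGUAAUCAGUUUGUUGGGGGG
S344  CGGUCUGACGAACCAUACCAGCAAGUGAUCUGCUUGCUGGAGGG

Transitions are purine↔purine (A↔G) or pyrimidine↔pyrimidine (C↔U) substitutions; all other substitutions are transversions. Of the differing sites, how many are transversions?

2

The sequences differ at positions 5 (U/C, transition), 17 (U/A, transversion), 27 (A/G, transition), 31 (A/U, transversion), 33 (U/C, transition), 37 (U/C, transition), 41 (G/A, transition).
Of the 7 differences, 5 transitions and 2 transversions, so the answer is 2.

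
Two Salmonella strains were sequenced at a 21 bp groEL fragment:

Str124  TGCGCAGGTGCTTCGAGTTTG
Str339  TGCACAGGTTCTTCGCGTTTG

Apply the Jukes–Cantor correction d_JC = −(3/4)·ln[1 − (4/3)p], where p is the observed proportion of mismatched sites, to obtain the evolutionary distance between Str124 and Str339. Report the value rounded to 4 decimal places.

The sequences differ at positions 4 (G/A), 10 (G/T), 16 (A/C).
p = 3/21 = 0.142857.
d = −0.75 · ln(1 − (4/3)·0.142857) = −0.75 · ln(0.809524) = −0.75 · (-0.211309) = 0.1585.

0.1585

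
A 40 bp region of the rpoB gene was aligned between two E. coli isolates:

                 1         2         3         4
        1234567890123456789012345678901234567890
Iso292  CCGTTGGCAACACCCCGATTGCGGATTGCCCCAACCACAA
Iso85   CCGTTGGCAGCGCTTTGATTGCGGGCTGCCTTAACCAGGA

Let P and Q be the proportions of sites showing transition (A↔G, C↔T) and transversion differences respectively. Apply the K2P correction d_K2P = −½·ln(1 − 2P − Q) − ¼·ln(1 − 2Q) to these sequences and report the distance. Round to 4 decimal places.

Differing sites — 10:A/G (Ti); 12:A/G (Ti); 14:C/T (Ti); 15:C/T (Ti); 16:C/T (Ti); 25:A/G (Ti); 26:T/C (Ti); 31:C/T (Ti); 32:C/T (Ti); 38:C/G (Tv); 39:A/G (Ti).
Of the 11 differences, 10 transitions and 1 transversion over 40 sites: P = 10/40 = 0.250000, Q = 1/40 = 0.025000.
d = −0.5·ln(0.475000) − 0.25·ln(0.950000) = −0.5·(-0.744440) − 0.25·(-0.051293) = 0.3850.

0.3850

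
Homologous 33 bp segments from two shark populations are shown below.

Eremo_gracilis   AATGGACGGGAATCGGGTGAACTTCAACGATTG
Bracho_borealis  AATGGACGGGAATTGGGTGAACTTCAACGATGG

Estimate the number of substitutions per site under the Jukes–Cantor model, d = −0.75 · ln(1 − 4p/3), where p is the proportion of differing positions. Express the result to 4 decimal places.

0.0632

Differing sites — 14:C/T; 32:T/G.
p = 2/33 = 0.060606.
d = −0.75 · ln(1 − (4/3)·0.060606) = −0.75 · ln(0.919192) = −0.75 · (-0.084260) = 0.0632.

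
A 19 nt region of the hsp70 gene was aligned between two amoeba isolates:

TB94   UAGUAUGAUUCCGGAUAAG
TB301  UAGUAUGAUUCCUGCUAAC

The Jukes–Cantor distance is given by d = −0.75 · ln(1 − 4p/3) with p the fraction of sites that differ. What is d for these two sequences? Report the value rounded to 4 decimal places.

0.1773

Differing sites — 13:G/U; 15:A/C; 19:G/C.
p = 3/19 = 0.157895.
d = −0.75 · ln(1 − (4/3)·0.157895) = −0.75 · ln(0.789473) = −0.75 · (-0.236390) = 0.1773.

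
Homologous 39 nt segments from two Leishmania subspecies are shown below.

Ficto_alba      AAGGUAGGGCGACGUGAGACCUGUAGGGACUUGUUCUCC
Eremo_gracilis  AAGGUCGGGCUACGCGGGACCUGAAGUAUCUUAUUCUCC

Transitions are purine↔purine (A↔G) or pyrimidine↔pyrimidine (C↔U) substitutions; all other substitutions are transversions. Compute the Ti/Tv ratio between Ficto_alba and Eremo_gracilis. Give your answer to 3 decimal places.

0.800

Differing sites — 6:A/C (Tv); 11:G/U (Tv); 15:U/C (Ti); 17:A/G (Ti); 24:U/A (Tv); 27:G/U (Tv); 28:G/A (Ti); 29:A/U (Tv); 33:G/A (Ti).
Of the 9 differences, 4 transitions and 5 transversions, so Ti/Tv = 4/5 = 0.800.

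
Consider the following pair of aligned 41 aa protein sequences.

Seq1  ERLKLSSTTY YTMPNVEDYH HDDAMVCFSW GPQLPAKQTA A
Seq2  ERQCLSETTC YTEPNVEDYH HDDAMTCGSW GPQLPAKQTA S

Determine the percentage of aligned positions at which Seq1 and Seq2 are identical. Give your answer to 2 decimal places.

Mismatches occur at site 3 (L/Q), site 4 (K/C), site 7 (S/E), site 10 (Y/C), site 13 (M/E), site 26 (V/T), site 28 (F/G), site 41 (A/S).
33 of the 41 sites match, so the percent identity is 33/41 × 100 = 80.49%.

80.49%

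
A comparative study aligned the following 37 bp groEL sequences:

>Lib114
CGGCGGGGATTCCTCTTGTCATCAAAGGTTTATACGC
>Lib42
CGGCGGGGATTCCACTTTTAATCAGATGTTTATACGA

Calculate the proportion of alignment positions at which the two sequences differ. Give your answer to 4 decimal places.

The sequences differ at positions 14 (T/A), 18 (G/T), 20 (C/A), 25 (A/G), 27 (G/T), 37 (C/A).
There are 6 differences over 37 sites, so p = 6/37 = 0.1622.

0.1622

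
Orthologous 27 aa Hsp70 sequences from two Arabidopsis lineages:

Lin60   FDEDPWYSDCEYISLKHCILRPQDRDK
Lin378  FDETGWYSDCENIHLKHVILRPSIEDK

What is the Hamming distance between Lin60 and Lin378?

Differing sites — 4:D/T; 5:P/G; 12:Y/N; 14:S/H; 18:C/V; 23:Q/S; 24:D/I; 25:R/E.
That gives 8 mismatches out of 27 aligned sites, so the Hamming distance is 8.

8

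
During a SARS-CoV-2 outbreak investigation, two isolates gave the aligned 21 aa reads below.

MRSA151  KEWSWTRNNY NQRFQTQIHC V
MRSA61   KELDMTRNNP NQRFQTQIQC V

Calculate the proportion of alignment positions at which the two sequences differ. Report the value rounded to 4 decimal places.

Mismatches occur at site 3 (W↔L), site 4 (S↔D), site 5 (W↔M), site 10 (Y↔P), site 19 (H↔Q).
There are 5 differences over 21 sites, so p = 5/21 = 0.2381.

0.2381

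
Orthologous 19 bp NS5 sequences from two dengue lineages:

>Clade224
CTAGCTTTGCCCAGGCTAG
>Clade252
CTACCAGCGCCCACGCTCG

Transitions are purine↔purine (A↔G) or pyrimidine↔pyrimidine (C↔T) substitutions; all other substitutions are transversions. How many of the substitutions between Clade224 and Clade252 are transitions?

The sequences differ at positions 4 (G/C, transversion), 6 (T/A, transversion), 7 (T/G, transversion), 8 (T/C, transition), 14 (G/C, transversion), 18 (A/C, transversion).
Of the 6 differences, 1 transition and 5 transversions, so the answer is 1.

1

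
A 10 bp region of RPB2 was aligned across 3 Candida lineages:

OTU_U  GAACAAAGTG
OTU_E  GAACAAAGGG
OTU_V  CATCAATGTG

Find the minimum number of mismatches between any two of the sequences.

Pairwise Hamming distances:
  OTU_U vs OTU_E: 1
  OTU_U vs OTU_V: 3
  OTU_E vs OTU_V: 4
The smallest is 1, between OTU_U and OTU_E.

1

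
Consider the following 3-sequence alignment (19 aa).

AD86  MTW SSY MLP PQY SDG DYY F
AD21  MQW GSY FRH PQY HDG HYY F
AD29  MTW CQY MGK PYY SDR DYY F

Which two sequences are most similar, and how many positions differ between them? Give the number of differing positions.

6

Pairwise Hamming distances:
  AD86 vs AD21: 7
  AD86 vs AD29: 6
  AD21 vs AD29: 10
The smallest is 6, between AD86 and AD29.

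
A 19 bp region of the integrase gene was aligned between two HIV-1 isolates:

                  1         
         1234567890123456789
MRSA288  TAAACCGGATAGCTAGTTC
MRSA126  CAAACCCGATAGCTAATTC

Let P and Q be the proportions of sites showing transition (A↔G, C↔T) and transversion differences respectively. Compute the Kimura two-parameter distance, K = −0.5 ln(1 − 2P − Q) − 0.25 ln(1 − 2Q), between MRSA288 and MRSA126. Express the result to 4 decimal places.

0.1805

Differing sites — 1:T/C (Ti); 7:G/C (Tv); 16:G/A (Ti).
Of the 3 differences, 2 transitions and 1 transversion over 19 sites: P = 2/19 = 0.105263, Q = 1/19 = 0.052632.
d = −0.5·ln(0.736842) − 0.25·ln(0.894736) = −0.5·(-0.305382) − 0.25·(-0.111227) = 0.1805.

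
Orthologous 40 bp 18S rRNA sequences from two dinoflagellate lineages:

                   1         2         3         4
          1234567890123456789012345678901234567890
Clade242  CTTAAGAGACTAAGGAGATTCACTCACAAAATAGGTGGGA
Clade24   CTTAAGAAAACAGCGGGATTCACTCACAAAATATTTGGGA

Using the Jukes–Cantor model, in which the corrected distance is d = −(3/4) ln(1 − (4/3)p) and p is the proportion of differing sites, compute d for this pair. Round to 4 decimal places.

The sequences differ at positions 8 (G/A), 10 (C/A), 11 (T/C), 13 (A/G), 14 (G/C), 16 (A/G), 34 (G/T), 35 (G/T).
p = 8/40 = 0.200000.
d = −0.75 · ln(1 − (4/3)·0.200000) = −0.75 · ln(0.733333) = −0.75 · (-0.310155) = 0.2326.

0.2326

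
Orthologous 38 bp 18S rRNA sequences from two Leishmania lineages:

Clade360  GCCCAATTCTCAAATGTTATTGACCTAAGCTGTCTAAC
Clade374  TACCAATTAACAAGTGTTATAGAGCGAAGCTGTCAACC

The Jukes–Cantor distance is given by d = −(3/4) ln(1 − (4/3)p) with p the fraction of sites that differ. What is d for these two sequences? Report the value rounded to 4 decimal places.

0.3241

The sequences differ at positions 1 (G/T), 2 (C/A), 9 (C/A), 10 (T/A), 14 (A/G), 21 (T/A), 24 (C/G), 26 (T/G), 35 (T/A), 37 (A/C).
p = 10/38 = 0.263158.
d = −0.75 · ln(1 − (4/3)·0.263158) = −0.75 · ln(0.649123) = −0.75 · (-0.432133) = 0.3241.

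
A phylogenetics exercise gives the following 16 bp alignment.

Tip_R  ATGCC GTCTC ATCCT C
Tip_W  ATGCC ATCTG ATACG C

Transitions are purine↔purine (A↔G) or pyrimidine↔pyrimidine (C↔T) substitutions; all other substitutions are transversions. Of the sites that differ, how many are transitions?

1

Mismatches occur at site 6 (G→A, transition), site 10 (C→G, transversion), site 13 (C→A, transversion), site 15 (T→G, transversion).
Of the 4 differences, 1 transition and 3 transversions, so the answer is 1.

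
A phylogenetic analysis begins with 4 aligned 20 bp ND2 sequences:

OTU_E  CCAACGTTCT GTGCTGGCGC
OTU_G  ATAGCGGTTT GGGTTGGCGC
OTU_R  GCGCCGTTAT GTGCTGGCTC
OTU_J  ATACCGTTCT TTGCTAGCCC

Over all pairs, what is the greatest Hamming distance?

Pairwise Hamming distances:
  OTU_E vs OTU_G: 7
  OTU_E vs OTU_R: 5
  OTU_E vs OTU_J: 6
  OTU_G vs OTU_R: 9
  OTU_G vs OTU_J: 8
  OTU_R vs OTU_J: 7
The largest is 9, between OTU_G and OTU_R.

9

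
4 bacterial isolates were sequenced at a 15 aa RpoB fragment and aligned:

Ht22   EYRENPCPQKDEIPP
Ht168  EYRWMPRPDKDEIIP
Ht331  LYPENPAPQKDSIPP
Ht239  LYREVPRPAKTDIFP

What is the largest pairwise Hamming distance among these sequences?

8

Pairwise Hamming distances:
  Ht22 vs Ht168: 5
  Ht22 vs Ht331: 4
  Ht22 vs Ht239: 7
  Ht168 vs Ht331: 8
  Ht168 vs Ht239: 7
  Ht331 vs Ht239: 7
The largest is 8, between Ht168 and Ht331.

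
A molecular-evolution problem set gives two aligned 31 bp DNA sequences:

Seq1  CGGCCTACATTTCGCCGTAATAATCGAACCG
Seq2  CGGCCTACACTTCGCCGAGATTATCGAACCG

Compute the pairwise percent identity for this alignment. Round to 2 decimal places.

87.10%

The sequences differ at positions 10 (T/C), 18 (T/A), 19 (A/G), 22 (A/T).
27 of the 31 sites match, so the percent identity is 27/31 × 100 = 87.10%.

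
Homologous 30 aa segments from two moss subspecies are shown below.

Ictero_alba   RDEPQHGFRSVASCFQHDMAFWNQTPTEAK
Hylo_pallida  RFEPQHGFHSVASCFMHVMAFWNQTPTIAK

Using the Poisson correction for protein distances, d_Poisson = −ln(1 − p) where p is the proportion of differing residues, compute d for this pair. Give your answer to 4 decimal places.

0.1823

The sequences differ at positions 2 (D/F), 9 (R/H), 16 (Q/M), 18 (D/V), 28 (E/I).
p = 5/30 = 0.166667.
d = −ln(1 − 0.166667) = −ln(0.833333) = 0.1823.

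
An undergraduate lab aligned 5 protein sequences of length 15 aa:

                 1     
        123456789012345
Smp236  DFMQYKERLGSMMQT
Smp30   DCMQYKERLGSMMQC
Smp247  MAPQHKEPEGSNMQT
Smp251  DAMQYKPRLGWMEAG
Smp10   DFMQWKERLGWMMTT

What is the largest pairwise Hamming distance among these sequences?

Pairwise Hamming distances:
  Smp236 vs Smp30: 2
  Smp236 vs Smp247: 7
  Smp236 vs Smp251: 6
  Smp236 vs Smp10: 3
  Smp30 vs Smp247: 8
  Smp30 vs Smp251: 6
  Smp30 vs Smp10: 5
  Smp247 vs Smp251: 11
  Smp247 vs Smp10: 9
  Smp251 vs Smp10: 6
The largest is 11, between Smp247 and Smp251.

11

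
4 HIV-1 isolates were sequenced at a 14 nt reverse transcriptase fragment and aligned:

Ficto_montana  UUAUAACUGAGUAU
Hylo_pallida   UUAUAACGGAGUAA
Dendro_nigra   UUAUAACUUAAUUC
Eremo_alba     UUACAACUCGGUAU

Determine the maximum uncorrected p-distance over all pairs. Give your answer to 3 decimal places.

Pairwise Hamming distances:
  Ficto_montana vs Hylo_pallida: 2
  Ficto_montana vs Dendro_nigra: 4
  Ficto_montana vs Eremo_alba: 3
  Hylo_pallida vs Dendro_nigra: 5
  Hylo_pallida vs Eremo_alba: 5
  Dendro_nigra vs Eremo_alba: 6
The largest is 6 mismatches, between Dendro_nigra and Eremo_alba; p = 6/14 = 0.429.

0.429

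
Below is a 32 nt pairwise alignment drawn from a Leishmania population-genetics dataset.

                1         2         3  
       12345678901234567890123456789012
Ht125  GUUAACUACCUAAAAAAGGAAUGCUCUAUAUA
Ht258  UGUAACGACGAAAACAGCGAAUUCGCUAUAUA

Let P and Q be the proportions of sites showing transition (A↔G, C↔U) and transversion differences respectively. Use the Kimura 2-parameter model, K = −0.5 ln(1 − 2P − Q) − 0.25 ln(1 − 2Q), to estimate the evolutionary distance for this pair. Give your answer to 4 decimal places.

Mismatches occur at site 1 (G→U, transversion), site 2 (U→G, transversion), site 7 (U→G, transversion), site 10 (C→G, transversion), site 11 (U→A, transversion), site 15 (A→C, transversion), site 17 (A→G, transition), site 18 (G→C, transversion), site 23 (G→U, transversion), site 25 (U→G, transversion).
Of the 10 differences, 1 transition and 9 transversions over 32 sites: P = 1/32 = 0.031250, Q = 9/32 = 0.281250.
d = −0.5·ln(0.656250) − 0.25·ln(0.437500) = −0.5·(-0.421213) − 0.25·(-0.826679) = 0.4173.

0.4173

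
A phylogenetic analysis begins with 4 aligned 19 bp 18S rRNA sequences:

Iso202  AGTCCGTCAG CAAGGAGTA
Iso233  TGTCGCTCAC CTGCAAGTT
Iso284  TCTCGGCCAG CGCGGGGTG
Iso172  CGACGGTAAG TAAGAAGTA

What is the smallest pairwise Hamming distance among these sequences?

6

Pairwise Hamming distances:
  Iso202 vs Iso233: 9
  Iso202 vs Iso284: 8
  Iso202 vs Iso172: 6
  Iso233 vs Iso284: 10
  Iso233 vs Iso172: 10
  Iso284 vs Iso172: 11
The smallest is 6, between Iso202 and Iso172.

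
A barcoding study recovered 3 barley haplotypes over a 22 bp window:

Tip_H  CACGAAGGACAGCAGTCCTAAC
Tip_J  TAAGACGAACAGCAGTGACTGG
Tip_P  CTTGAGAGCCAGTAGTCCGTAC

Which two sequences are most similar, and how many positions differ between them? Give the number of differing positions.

Pairwise Hamming distances:
  Tip_H vs Tip_J: 10
  Tip_H vs Tip_P: 8
  Tip_J vs Tip_P: 13
The smallest is 8, between Tip_H and Tip_P.

8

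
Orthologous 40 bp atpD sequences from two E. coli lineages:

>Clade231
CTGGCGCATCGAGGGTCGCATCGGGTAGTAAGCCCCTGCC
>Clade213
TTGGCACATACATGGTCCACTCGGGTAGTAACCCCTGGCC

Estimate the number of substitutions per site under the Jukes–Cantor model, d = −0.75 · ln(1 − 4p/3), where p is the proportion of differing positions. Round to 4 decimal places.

Differing sites — 1:C/T; 6:G/A; 10:C/A; 11:G/C; 13:G/T; 18:G/C; 19:C/A; 20:A/C; 32:G/C; 36:C/T; 37:T/G.
p = 11/40 = 0.275000.
d = −0.75 · ln(1 − (4/3)·0.275000) = −0.75 · ln(0.633333) = −0.75 · (-0.456759) = 0.3426.

0.3426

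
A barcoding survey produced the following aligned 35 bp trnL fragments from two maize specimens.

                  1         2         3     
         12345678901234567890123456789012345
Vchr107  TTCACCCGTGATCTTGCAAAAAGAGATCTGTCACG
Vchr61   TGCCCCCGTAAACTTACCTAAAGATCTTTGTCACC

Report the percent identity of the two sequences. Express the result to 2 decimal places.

68.57%

Differing sites — 2:T/G; 4:A/C; 10:G/A; 12:T/A; 16:G/A; 18:A/C; 19:A/T; 25:G/T; 26:A/C; 28:C/T; 35:G/C.
24 of the 35 sites match, so the percent identity is 24/35 × 100 = 68.57%.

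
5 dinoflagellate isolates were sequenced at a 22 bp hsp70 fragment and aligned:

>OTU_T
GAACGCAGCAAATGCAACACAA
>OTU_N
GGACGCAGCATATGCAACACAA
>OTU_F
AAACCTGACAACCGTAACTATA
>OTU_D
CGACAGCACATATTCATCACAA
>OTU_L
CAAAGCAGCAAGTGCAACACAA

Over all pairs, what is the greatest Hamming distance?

14

Pairwise Hamming distances:
  OTU_T vs OTU_N: 2
  OTU_T vs OTU_F: 11
  OTU_T vs OTU_D: 9
  OTU_T vs OTU_L: 3
  OTU_N vs OTU_F: 13
  OTU_N vs OTU_D: 7
  OTU_N vs OTU_L: 5
  OTU_F vs OTU_D: 14
  OTU_F vs OTU_L: 12
  OTU_D vs OTU_L: 10
The largest is 14, between OTU_F and OTU_D.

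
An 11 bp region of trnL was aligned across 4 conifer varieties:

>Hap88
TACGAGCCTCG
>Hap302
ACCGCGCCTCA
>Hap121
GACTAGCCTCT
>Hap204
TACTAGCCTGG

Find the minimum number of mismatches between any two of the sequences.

Pairwise Hamming distances:
  Hap88 vs Hap302: 4
  Hap88 vs Hap121: 3
  Hap88 vs Hap204: 2
  Hap302 vs Hap121: 5
  Hap302 vs Hap204: 6
  Hap121 vs Hap204: 3
The smallest is 2, between Hap88 and Hap204.

2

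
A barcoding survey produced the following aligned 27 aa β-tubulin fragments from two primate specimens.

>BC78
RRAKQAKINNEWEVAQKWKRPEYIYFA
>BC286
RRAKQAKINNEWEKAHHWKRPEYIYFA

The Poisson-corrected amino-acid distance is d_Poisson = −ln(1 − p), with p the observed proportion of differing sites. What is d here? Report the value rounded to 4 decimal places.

Differing sites — 14:V/K; 16:Q/H; 17:K/H.
p = 3/27 = 0.111111.
d = −ln(1 − 0.111111) = −ln(0.888889) = 0.1178.

0.1178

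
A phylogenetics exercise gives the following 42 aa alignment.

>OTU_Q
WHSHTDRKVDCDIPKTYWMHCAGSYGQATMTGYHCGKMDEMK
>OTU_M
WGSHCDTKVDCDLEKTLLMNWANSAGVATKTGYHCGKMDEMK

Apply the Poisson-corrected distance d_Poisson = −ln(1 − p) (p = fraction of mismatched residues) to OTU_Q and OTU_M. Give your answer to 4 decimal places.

The sequences differ at positions 2 (H/G), 5 (T/C), 7 (R/T), 13 (I/L), 14 (P/E), 17 (Y/L), 18 (W/L), 20 (H/N), 21 (C/W), 23 (G/N), 25 (Y/A), 27 (Q/V), 30 (M/K).
p = 13/42 = 0.309524.
d = −ln(1 − 0.309524) = −ln(0.690476) = 0.3704.

0.3704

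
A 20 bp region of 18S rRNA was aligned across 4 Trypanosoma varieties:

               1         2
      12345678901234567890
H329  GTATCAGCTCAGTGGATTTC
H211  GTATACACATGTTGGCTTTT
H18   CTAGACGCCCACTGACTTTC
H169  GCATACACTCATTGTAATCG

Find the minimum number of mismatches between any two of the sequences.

Pairwise Hamming distances:
  H329 vs H211: 9
  H329 vs H18: 8
  H329 vs H169: 9
  H211 vs H18: 9
  H211 vs H169: 9
  H18 vs H169: 11
The smallest is 8, between H329 and H18.

8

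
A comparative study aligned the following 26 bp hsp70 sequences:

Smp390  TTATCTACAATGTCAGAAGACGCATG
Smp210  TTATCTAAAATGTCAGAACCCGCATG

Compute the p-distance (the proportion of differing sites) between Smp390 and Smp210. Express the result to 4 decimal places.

Mismatches occur at site 8 (C→A), site 19 (G→C), site 20 (A→C).
There are 3 differences over 26 sites, so p = 3/26 = 0.1154.

0.1154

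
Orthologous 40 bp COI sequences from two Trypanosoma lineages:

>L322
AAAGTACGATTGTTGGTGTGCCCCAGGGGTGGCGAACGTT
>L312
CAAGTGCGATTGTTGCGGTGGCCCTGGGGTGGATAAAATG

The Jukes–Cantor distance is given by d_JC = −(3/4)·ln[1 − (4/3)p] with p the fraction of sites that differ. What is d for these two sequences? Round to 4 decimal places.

0.3426

The sequences differ at positions 1 (A/C), 6 (A/G), 16 (G/C), 17 (T/G), 21 (C/G), 25 (A/T), 33 (C/A), 34 (G/T), 37 (C/A), 38 (G/A), 40 (T/G).
p = 11/40 = 0.275000.
d = −0.75 · ln(1 − (4/3)·0.275000) = −0.75 · ln(0.633333) = −0.75 · (-0.456759) = 0.3426.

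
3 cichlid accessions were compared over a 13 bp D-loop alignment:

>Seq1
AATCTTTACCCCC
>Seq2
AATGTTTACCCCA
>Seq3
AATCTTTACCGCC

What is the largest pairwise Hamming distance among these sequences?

Pairwise Hamming distances:
  Seq1 vs Seq2: 2
  Seq1 vs Seq3: 1
  Seq2 vs Seq3: 3
The largest is 3, between Seq2 and Seq3.

3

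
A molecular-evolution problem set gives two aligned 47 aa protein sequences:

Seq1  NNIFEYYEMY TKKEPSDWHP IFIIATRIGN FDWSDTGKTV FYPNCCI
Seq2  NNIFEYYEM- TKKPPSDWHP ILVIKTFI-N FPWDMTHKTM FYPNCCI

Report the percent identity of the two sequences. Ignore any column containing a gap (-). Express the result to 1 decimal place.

77.8%

Excluding the 2 gap columns leaves 45 comparable sites.
The sequences differ at positions 14 (E/P), 22 (F/L), 23 (I/V), 25 (A/K), 27 (R/F), 32 (D/P), 34 (S/D), 35 (D/M), 37 (G/H), 40 (V/M).
35 of the 45 comparable sites match, so the percent identity is 35/45 × 100 = 77.8%.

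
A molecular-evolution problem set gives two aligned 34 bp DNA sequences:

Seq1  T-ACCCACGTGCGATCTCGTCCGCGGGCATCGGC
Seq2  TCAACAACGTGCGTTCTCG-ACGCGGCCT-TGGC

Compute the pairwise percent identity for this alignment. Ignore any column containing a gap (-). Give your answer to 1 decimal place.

Excluding the 3 gap columns leaves 31 comparable sites.
Mismatches occur at site 4 (C↔A), site 6 (C↔A), site 14 (A↔T), site 21 (C↔A), site 27 (G↔C), site 29 (A↔T), site 31 (C↔T).
24 of the 31 comparable sites match, so the percent identity is 24/31 × 100 = 77.4%.

77.4%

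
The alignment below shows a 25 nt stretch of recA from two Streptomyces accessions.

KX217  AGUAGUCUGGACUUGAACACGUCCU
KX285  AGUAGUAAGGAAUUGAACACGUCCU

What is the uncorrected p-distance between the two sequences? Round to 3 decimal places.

0.120

Differing sites — 7:C/A; 8:U/A; 12:C/A.
There are 3 differences over 25 sites, so p = 3/25 = 0.120.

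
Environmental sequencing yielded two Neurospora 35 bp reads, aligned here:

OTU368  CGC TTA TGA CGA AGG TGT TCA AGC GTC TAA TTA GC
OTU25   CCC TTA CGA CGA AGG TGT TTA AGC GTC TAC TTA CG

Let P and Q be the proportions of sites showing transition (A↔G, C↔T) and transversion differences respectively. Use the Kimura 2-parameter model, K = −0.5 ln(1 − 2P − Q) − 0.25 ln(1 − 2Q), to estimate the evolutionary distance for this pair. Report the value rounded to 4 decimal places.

0.1946

Differing sites — 2:G/C (Tv); 7:T/C (Ti); 20:C/T (Ti); 30:A/C (Tv); 34:G/C (Tv); 35:C/G (Tv).
Of the 6 differences, 2 transitions and 4 transversions over 35 sites: P = 2/35 = 0.057143, Q = 4/35 = 0.114286.
d = −0.5·ln(0.771428) − 0.25·ln(0.771428) = −0.5·(-0.259512) − 0.25·(-0.259512) = 0.1946.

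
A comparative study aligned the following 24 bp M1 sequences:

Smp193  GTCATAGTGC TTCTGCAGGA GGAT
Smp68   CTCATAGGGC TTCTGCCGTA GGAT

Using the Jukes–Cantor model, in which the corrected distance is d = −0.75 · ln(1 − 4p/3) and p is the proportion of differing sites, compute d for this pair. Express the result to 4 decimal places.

0.1885

Mismatches occur at site 1 (G→C), site 8 (T→G), site 17 (A→C), site 19 (G→T).
p = 4/24 = 0.166667.
d = −0.75 · ln(1 − (4/3)·0.166667) = −0.75 · ln(0.777777) = −0.75 · (-0.251315) = 0.1885.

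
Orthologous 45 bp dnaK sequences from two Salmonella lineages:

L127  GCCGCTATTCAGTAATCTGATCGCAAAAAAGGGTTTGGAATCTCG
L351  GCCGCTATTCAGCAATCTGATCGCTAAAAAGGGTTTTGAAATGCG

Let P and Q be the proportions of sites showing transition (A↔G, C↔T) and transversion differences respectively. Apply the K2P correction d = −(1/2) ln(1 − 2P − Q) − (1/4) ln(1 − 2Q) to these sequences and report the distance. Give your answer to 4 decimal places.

0.1468

Differing sites — 13:T/C (Ti); 25:A/T (Tv); 37:G/T (Tv); 41:T/A (Tv); 42:C/T (Ti); 43:T/G (Tv).
Of the 6 differences, 2 transitions and 4 transversions over 45 sites: P = 2/45 = 0.044444, Q = 4/45 = 0.088889.
d = −0.5·ln(0.822223) − 0.25·ln(0.822222) = −0.5·(-0.195744) − 0.25·(-0.195745) = 0.1468.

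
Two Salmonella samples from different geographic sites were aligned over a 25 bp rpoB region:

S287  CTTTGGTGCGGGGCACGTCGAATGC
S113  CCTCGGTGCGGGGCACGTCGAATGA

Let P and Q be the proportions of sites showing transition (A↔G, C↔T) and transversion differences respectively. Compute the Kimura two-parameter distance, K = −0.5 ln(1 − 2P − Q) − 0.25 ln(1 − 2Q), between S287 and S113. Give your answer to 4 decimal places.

Differing sites — 2:T/C (Ti); 4:T/C (Ti); 25:C/A (Tv).
Of the 3 differences, 2 transitions and 1 transversion over 25 sites: P = 2/25 = 0.080000, Q = 1/25 = 0.040000.
d = −0.5·ln(0.800000) − 0.25·ln(0.920000) = −0.5·(-0.223144) − 0.25·(-0.083382) = 0.1324.

0.1324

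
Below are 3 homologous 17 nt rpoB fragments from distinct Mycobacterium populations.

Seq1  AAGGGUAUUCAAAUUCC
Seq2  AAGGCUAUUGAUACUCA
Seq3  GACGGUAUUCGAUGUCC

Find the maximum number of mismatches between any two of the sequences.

9

Pairwise Hamming distances:
  Seq1 vs Seq2: 5
  Seq1 vs Seq3: 5
  Seq2 vs Seq3: 9
The largest is 9, between Seq2 and Seq3.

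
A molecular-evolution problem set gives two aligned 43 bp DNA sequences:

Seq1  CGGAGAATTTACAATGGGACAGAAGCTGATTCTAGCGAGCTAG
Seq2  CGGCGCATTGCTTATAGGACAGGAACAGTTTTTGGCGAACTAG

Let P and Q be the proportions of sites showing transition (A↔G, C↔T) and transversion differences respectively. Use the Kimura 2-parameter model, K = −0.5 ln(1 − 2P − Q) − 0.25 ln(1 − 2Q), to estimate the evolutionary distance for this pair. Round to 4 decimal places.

Differing sites — 4:A/C (Tv); 6:A/C (Tv); 10:T/G (Tv); 11:A/C (Tv); 12:C/T (Ti); 13:A/T (Tv); 16:G/A (Ti); 23:A/G (Ti); 25:G/A (Ti); 27:T/A (Tv); 29:A/T (Tv); 32:C/T (Ti); 34:A/G (Ti); 39:G/A (Ti).
Of the 14 differences, 7 transitions and 7 transversions over 43 sites: P = 7/43 = 0.162791, Q = 7/43 = 0.162791.
d = −0.5·ln(0.511627) − 0.25·ln(0.674418) = −0.5·(-0.670159) − 0.25·(-0.393905) = 0.4336.

0.4336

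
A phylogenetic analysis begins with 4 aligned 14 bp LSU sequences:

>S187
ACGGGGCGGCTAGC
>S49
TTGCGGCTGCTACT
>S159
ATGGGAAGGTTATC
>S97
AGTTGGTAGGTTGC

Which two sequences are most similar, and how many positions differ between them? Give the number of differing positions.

5

Pairwise Hamming distances:
  S187 vs S49: 6
  S187 vs S159: 5
  S187 vs S97: 7
  S49 vs S159: 8
  S49 vs S97: 10
  S159 vs S97: 9
The smallest is 5, between S187 and S159.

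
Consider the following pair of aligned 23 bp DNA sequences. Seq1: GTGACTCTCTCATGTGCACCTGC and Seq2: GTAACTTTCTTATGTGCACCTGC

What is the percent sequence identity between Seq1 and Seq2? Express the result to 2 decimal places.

Differing sites — 3:G/A; 7:C/T; 11:C/T.
20 of the 23 sites match, so the percent identity is 20/23 × 100 = 86.96%.

86.96%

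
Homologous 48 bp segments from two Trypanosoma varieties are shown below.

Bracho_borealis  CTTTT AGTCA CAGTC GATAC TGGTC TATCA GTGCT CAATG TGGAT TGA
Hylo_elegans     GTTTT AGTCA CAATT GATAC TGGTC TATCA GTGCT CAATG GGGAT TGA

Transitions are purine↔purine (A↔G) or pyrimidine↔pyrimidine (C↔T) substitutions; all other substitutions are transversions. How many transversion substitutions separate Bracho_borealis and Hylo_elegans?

2

Mismatches occur at site 1 (C↔G, transversion), site 13 (G↔A, transition), site 15 (C↔T, transition), site 41 (T↔G, transversion).
Of the 4 differences, 2 transitions and 2 transversions, so the answer is 2.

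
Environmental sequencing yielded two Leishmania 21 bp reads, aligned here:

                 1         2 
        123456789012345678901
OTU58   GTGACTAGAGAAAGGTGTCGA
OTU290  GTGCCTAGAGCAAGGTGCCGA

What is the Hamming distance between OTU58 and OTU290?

3

Differing sites — 4:A/C; 11:A/C; 18:T/C.
That gives 3 mismatches out of 21 aligned sites, so the Hamming distance is 3.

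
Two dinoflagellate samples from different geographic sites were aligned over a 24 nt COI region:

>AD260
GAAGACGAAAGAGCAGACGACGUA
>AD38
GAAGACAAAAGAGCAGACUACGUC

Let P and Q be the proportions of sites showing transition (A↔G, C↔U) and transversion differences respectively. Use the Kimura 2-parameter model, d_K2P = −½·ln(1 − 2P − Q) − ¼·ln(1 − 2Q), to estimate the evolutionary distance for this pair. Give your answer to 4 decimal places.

0.1367

The sequences differ at positions 7 (G/A, transition), 19 (G/U, transversion), 24 (A/C, transversion).
Of the 3 differences, 1 transition and 2 transversions over 24 sites: P = 1/24 = 0.041667, Q = 2/24 = 0.083333.
d = −0.5·ln(0.833333) − 0.25·ln(0.833334) = −0.5·(-0.182322) − 0.25·(-0.182321) = 0.1367.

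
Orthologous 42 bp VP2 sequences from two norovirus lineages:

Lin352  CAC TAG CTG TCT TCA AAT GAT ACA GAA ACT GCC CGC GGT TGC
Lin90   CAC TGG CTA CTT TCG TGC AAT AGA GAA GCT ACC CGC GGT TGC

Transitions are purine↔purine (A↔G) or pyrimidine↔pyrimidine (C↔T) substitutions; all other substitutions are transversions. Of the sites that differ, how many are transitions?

10

Mismatches occur at site 5 (A→G, transition), site 9 (G→A, transition), site 10 (T→C, transition), site 11 (C→T, transition), site 15 (A→G, transition), site 16 (A→T, transversion), site 17 (A→G, transition), site 18 (T→C, transition), site 19 (G→A, transition), site 23 (C→G, transversion), site 28 (A→G, transition), site 31 (G→A, transition).
Of the 12 differences, 10 transitions and 2 transversions, so the answer is 10.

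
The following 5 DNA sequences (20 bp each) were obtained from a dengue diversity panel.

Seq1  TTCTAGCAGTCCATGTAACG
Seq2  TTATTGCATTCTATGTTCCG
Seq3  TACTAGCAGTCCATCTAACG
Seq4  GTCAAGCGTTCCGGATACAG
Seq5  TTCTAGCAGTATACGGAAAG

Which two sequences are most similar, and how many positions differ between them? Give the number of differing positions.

2

Pairwise Hamming distances:
  Seq1 vs Seq2: 6
  Seq1 vs Seq3: 2
  Seq1 vs Seq4: 9
  Seq1 vs Seq5: 5
  Seq2 vs Seq3: 8
  Seq2 vs Seq4: 11
  Seq2 vs Seq5: 9
  Seq3 vs Seq4: 10
  Seq3 vs Seq5: 7
  Seq4 vs Seq5: 11
The smallest is 2, between Seq1 and Seq3.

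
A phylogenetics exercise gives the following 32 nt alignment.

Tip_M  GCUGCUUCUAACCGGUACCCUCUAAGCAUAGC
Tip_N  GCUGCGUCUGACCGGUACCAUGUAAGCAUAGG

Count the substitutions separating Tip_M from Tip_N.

5

The sequences differ at positions 6 (U/G), 10 (A/G), 20 (C/A), 22 (C/G), 32 (C/G).
That gives 5 mismatches out of 32 aligned sites, so the Hamming distance is 5.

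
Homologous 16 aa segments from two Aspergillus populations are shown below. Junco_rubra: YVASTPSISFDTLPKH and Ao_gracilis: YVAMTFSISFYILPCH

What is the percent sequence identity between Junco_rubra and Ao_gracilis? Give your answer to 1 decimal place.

68.8%

Mismatches occur at site 4 (S→M), site 6 (P→F), site 11 (D→Y), site 12 (T→I), site 15 (K→C).
11 of the 16 sites match, so the percent identity is 11/16 × 100 = 68.8%.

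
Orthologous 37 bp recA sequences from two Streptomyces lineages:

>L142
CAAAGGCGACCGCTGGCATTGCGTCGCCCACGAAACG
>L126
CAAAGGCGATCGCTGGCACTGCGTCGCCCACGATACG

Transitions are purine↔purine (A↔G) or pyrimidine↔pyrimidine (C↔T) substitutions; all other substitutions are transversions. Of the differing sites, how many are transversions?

Differing sites — 10:C/T (Ti); 19:T/C (Ti); 34:A/T (Tv).
Of the 3 differences, 2 transitions and 1 transversion, so the answer is 1.

1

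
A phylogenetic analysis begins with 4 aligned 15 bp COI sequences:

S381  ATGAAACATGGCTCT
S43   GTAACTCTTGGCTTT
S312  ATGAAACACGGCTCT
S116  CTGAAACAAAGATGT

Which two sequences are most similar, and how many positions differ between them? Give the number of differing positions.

Pairwise Hamming distances:
  S381 vs S43: 6
  S381 vs S312: 1
  S381 vs S116: 5
  S43 vs S312: 7
  S43 vs S116: 9
  S312 vs S116: 5
The smallest is 1, between S381 and S312.

1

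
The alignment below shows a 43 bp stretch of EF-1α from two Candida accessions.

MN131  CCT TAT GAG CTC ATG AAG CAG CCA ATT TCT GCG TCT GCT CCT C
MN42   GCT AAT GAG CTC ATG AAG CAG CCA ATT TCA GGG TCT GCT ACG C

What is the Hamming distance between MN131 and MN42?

Differing sites — 1:C/G; 4:T/A; 30:T/A; 32:C/G; 40:C/A; 42:T/G.
That gives 6 mismatches out of 43 aligned sites, so the Hamming distance is 6.

6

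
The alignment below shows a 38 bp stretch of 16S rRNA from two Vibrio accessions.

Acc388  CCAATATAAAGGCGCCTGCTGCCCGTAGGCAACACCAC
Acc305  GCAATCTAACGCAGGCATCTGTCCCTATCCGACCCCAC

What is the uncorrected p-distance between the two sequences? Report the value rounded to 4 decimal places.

Differing sites — 1:C/G; 6:A/C; 10:A/C; 12:G/C; 13:C/A; 15:C/G; 17:T/A; 18:G/T; 22:C/T; 25:G/C; 28:G/T; 29:G/C; 31:A/G; 34:A/C.
There are 14 differences over 38 sites, so p = 14/38 = 0.3684.

0.3684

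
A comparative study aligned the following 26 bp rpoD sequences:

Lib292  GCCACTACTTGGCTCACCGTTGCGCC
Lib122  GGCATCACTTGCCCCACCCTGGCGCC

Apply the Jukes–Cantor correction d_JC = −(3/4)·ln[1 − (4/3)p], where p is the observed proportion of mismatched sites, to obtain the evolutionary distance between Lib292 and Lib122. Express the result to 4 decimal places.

0.3335

Mismatches occur at site 2 (C/G), site 5 (C/T), site 6 (T/C), site 12 (G/C), site 14 (T/C), site 19 (G/C), site 21 (T/G).
p = 7/26 = 0.269231.
d = −0.75 · ln(1 − (4/3)·0.269231) = −0.75 · ln(0.641025) = −0.75 · (-0.444687) = 0.3335.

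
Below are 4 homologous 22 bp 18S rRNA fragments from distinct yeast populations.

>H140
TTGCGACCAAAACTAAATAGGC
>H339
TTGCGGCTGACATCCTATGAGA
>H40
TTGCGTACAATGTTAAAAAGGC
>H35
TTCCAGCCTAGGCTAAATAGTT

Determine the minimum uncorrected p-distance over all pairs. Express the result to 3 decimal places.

0.273

Pairwise Hamming distances:
  H140 vs H339: 11
  H140 vs H40: 6
  H140 vs H35: 8
  H339 vs H40: 13
  H339 vs H35: 14
  H40 vs H35: 10
The smallest is 6 mismatches, between H140 and H40; p = 6/22 = 0.273.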